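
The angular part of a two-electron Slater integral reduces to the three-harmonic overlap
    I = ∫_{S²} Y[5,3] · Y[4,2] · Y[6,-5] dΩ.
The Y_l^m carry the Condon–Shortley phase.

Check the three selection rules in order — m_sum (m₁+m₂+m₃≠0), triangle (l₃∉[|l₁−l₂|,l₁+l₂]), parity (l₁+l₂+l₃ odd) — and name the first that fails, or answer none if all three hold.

azimuthal sum: 3 + 2 − 5 = 0  ✓
1 ≤ 6 ≤ 9 (triangle on l)  ✓
L = 5 + 4 + 6 = 15 (odd)  ✗

parity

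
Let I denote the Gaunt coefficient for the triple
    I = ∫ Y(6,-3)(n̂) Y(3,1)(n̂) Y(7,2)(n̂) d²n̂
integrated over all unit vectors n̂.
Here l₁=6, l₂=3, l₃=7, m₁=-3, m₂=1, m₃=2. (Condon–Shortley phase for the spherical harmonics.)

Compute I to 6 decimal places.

-0.122872

m-sum 0 ✓  L=16 even ✓  3≤7≤9 ✓
Π(2lᵢ+1) = 13×7×15 = 1365
triangle coeff Δ(6,3,7) = 1/2042040
Σ_t [0,2]: t=0:+1/207360 t=1:−1/57600 t=2:+1/207360 = -1/129600
(3j)²=168/12155 [(6 3 7; 0 0 0)], sign=+1
Σ_t [0,2]: t=0:+1/17418240 t=1:−1/483840 t=2:+1/241920 = 37/17418240
(3j)²=1369/136136 [(6 3 7; -3 1 2)], sign=-1
⇒ 4πI² = 86247/454597
I = (-1)√(86247/454597/(4π)) = -0.12287224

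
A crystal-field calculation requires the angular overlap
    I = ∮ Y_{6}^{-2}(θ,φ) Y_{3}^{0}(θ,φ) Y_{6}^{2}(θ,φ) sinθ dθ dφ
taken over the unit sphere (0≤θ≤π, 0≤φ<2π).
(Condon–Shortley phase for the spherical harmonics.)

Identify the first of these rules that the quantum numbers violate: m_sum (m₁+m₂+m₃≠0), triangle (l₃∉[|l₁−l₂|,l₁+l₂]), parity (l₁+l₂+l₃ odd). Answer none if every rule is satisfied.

parity

m₁+m₂+m₃ = -2 + 0 + 2 = 0  ✓
triangle: |6−3|=3 ≤ l₃=6 ≤ 6+3=9  ✓
parity: l₁+l₂+l₃ = 15 is odd  ✗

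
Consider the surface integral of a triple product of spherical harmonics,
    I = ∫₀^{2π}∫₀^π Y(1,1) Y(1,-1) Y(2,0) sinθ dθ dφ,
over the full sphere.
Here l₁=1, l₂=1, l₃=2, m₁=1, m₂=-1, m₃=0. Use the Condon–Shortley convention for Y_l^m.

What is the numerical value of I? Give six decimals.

0.126157

Checks pass: Σm=0; 4 even; l₃=2∈[0,2].
(2·1+1)(2·1+1)(2·2+1) = 45
Δ: 0! 2! 2! / 5! → 1/30
sum: t=0:+1/1 = 1/1
3j²(1 1 2; 0 0 0) = Δ·Π!·Σ² = 2/15  (sign +1)
sum: t=0:+1/4 = 1/4
3j²(1 1 2; 1 -1 0) = Δ·Π!·Σ² = 1/30  (sign +1)
combine: 4πI² = 45·2/15·1/30 = 1/5
take √, sign +1: I = 0.12615663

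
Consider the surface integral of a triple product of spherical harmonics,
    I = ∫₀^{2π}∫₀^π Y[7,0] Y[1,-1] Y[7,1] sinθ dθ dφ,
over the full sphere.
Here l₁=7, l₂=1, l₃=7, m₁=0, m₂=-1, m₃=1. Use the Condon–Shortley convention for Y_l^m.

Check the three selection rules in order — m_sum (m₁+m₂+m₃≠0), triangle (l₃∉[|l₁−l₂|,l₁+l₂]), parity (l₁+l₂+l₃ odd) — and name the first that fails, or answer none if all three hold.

parity

Σmᵢ = 0  ✓
l₃∈[|l₁−l₂|,l₁+l₂]=[6,8], have l₃=7  ✓
Σlᵢ = 15 ⇒ odd  ✗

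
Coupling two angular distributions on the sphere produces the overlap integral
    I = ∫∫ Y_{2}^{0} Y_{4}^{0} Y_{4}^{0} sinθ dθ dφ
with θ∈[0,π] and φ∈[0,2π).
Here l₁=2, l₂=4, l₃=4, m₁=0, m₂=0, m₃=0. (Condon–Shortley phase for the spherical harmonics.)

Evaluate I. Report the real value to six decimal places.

Rules hold: Σm=0, L=10 even, 2≤4≤6.
N = 5·9·9 = 405
Δ = 2!·2!·6!/11! = 1/13860
Racah Σ t=0..2: t=0:+1/192 t=1:−1/36 t=2:+1/192 = -5/288
⇒ 3j(2 4 4; 0 0 0)² = 20/693, sgn -1
(m-triple is (0,0,0) — same symbol as above.)
4πI² = N·(3j₀)²·(3jₘ)² = 2000/5929
I = +1·√(0.337325/4π) = 0.16383977

0.163840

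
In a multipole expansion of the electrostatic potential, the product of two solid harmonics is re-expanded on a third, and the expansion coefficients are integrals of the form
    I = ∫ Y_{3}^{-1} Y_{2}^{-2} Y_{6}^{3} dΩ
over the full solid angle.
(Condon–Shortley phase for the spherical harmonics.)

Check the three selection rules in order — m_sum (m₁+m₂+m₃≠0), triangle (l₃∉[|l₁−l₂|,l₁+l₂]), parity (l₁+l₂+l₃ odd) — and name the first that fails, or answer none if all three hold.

triangle

m₁+m₂+m₃ = -1 − 2 + 3 = 0  ✓
triangle: |3−2|=1 ≤ l₃=6 ≤ 3+2=5  ✗
parity: l₁+l₂+l₃ = 11 is odd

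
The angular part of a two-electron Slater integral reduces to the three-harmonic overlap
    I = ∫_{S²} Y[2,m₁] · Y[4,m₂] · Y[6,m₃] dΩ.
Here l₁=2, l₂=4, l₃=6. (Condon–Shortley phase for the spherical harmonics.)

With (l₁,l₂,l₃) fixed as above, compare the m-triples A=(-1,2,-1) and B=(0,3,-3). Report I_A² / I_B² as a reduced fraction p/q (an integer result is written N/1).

l's match ⇒ only the (l;m) 3-j factors differ between A and B.
A: triangle coeff Δ(2,4,6) = 1/6435; Σ_t [0,0]: t=0:+1/8640 = 1/8640; (3j)²=14/1287 [(2 4 6; -1 2 -1)], sign=-1
B: triangle coeff Δ(2,4,6) = 1/6435; Σ_t [0,0]: t=0:+1/20160 = 1/20160; (3j)²=12/715 [(2 4 6; 0 3 -3)], sign=-1
I_A²/I_B² = (14/1287)/(12/715) = 35/54

35/54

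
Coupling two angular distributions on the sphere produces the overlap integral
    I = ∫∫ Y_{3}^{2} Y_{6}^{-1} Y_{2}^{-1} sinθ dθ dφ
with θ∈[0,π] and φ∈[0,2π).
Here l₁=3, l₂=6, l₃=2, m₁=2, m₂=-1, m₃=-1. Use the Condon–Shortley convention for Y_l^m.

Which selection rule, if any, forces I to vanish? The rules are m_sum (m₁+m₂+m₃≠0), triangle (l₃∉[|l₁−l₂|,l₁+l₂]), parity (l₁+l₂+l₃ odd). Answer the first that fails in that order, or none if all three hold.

azimuthal sum: 2 − 1 − 1 = 0  ✓
3 ≤ 2 ≤ 9 (triangle on l)  ✗
L = 3 + 6 + 2 = 11 (odd)

triangle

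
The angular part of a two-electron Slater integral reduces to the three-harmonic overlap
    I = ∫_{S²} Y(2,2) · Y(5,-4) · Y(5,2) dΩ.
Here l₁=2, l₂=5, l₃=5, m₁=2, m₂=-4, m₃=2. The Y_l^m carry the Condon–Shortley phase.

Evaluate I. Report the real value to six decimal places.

-0.137240

Checks pass: Σm=0; 12 even; l₃=5∈[3,7].
(2·2+1)(2·5+1)(2·5+1) = 605
Δ: 2! 2! 8! / 13! → 1/38610
sum: t=0:+1/2880 t=1:−1/576 t=2:+1/2880 = -1/960
3j²(2 5 5; 0 0 0) = Δ·Π!·Σ² = 10/429  (sign +1)
sum: t=0:+1/20160 = 1/20160
3j²(2 5 5; 2 -4 2) = Δ·Π!·Σ² = 12/715  (sign -1)
combine: 4πI² = 605·10/429·12/715 = 40/169
take √, sign -1: I = -0.13724032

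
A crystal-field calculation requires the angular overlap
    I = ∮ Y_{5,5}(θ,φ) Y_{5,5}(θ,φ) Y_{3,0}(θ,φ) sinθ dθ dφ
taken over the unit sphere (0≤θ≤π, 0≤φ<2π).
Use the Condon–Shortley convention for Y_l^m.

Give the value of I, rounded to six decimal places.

Σmᵢ = 10 ≠ 0, so the φ-integral vanishes; I = 0

0.000000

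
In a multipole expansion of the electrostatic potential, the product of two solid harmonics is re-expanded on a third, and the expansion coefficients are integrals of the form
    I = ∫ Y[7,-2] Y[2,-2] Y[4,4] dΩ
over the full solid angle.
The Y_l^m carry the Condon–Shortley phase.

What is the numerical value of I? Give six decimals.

l₃=4 ∉ [5,9] — triangle fails ⇒ I = 0

0.000000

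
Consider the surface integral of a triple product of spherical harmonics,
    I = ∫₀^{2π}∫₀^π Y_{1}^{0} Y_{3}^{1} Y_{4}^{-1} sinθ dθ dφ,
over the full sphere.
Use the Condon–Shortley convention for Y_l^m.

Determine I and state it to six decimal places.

-0.238414

m-sum 0 ✓  L=8 even ✓  2≤4≤4 ✓
Π(2lᵢ+1) = 3×7×9 = 189
triangle coeff Δ(1,3,4) = 1/252
Σ_t [0,0]: t=0:+1/36 = 1/36
(3j)²=4/63 [(1 3 4; 0 0 0)], sign=+1
Σ_t [0,0]: t=0:+1/48 = 1/48
(3j)²=5/84 [(1 3 4; 0 1 -1)], sign=-1
⇒ 4πI² = 5/7
I = (-1)√(5/7/(4π)) = -0.23841361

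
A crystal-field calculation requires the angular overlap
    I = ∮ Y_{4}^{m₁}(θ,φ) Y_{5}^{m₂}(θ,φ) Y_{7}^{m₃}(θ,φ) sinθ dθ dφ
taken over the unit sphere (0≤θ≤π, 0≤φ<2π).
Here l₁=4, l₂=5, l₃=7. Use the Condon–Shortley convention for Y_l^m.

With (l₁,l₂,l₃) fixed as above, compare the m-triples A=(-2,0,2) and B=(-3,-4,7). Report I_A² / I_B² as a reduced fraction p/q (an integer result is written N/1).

Shared (l₁,l₂,l₃)=(4,5,7): N and (l;000)² cancel in I_A²/I_B².
A: Δ = 2!·6!·8!/17! = 1/6126120; Racah Σ t=0..2: t=0:+1/1036800 t=1:−1/69120 t=2:+1/69120 = 1/1036800; ⇒ 3j(4 5 7; -2 0 2)² = 1/7293, sgn -1
B: Δ = 2!·6!·8!/17! = 1/6126120; Racah Σ t=1..1: t=1:−1/29030400 = -1/29030400; ⇒ 3j(4 5 7; -3 -4 7)² = 21/680, sgn -1
I_A²/I_B² = (1/7293)/(21/680) = 40/9009

40/9009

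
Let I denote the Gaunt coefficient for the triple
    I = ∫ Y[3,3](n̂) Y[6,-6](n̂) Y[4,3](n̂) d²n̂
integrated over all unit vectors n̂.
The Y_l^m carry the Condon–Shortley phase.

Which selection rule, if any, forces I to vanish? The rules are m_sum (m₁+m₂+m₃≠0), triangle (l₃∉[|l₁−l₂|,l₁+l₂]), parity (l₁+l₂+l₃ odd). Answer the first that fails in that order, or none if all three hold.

parity

azimuthal sum: 3 − 6 + 3 = 0  ✓
3 ≤ 4 ≤ 9 (triangle on l)  ✓
L = 3 + 6 + 4 = 13 (odd)  ✗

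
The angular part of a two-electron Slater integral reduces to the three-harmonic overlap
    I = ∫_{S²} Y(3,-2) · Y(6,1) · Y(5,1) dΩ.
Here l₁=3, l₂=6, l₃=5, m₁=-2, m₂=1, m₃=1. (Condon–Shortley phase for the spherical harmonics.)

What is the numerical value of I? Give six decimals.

m-sum 0 ✓  L=14 even ✓  3≤5≤9 ✓
Π(2lᵢ+1) = 7×13×11 = 1001
triangle coeff Δ(3,6,5) = 1/675675
Σ_t [1,3]: t=1:−1/8640 t=2:+1/2304 t=3:−1/8640 = 7/34560
(3j)²=7/429 [(3 6 5; 0 0 0)], sign=-1
Σ_t [3,4]: t=3:−1/6912 t=4:+1/17280 = -1/11520
(3j)²=2/143 [(3 6 5; -2 1 1)], sign=-1
⇒ 4πI² = 98/429
I = (+1)√(98/429/(4π)) = 0.13482780

0.134828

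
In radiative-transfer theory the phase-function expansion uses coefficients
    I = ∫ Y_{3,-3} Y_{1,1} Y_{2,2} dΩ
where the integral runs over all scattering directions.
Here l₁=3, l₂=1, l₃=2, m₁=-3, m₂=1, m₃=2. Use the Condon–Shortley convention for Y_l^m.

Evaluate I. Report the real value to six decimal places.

Checks pass: Σm=0; 6 even; l₃=2∈[2,4].
(2·3+1)(2·1+1)(2·2+1) = 105
Δ: 2! 4! 0! / 7! → 1/105
sum: t=1:−1/4 = -1/4
3j²(3 1 2; 0 0 0) = Δ·Π!·Σ² = 3/35  (sign -1)
sum: t=2:+1/48 = 1/48
3j²(3 1 2; -3 1 2) = Δ·Π!·Σ² = 1/7  (sign +1)
combine: 4πI² = 105·3/35·1/7 = 9/7
take √, sign -1: I = -0.31986543

-0.319865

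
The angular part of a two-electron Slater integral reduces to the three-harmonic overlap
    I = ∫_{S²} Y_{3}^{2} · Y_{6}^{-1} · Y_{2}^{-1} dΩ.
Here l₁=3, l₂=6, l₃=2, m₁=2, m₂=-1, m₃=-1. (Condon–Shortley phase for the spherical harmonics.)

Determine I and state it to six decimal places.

triangle: need 3≤l₃≤9, have 2; I=0

0.000000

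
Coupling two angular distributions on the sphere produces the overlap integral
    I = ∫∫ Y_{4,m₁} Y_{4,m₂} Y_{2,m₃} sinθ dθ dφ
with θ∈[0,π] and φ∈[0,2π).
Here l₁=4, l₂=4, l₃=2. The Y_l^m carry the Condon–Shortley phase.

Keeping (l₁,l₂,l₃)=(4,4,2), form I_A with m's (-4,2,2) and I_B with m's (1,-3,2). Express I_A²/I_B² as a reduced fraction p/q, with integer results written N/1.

Shared (l₁,l₂,l₃)=(4,4,2): N and (l;000)² cancel in I_A²/I_B².
A: Δ = 6!·2!·2!/11! = 1/13860; Racah Σ t=6..6: t=6:+1/2880 = 1/2880; ⇒ 3j(4 4 2; -4 2 2)² = 2/165, sgn +1
B: Δ = 6!·2!·2!/11! = 1/13860; Racah Σ t=1..1: t=1:−1/480 = -1/480; ⇒ 3j(4 4 2; 1 -3 2)² = 3/110, sgn -1
I_A²/I_B² = (2/165)/(3/110) = 4/9

4/9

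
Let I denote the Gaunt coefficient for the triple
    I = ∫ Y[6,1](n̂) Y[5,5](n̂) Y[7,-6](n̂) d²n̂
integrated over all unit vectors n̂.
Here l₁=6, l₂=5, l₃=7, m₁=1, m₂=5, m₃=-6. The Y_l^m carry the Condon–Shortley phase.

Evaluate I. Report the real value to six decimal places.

m-sum 0 ✓  L=18 even ✓  1≤7≤11 ✓
Π(2lᵢ+1) = 13×11×15 = 2145
triangle coeff Δ(6,5,7) = 1/174594420
Σ_t [0,4]: t=0:+1/4147200 t=1:−1/207360 t=2:+1/82944 t=3:−1/207360 t=4:+1/4147200 = 1/345600
(3j)²=420/46189 [(6 5 7; 0 0 0)], sign=-1
Σ_t [4,4]: t=4:+1/87091200 = 1/87091200
(3j)²=10/969 [(6 5 7; 1 5 -6)], sign=-1
⇒ 4πI² = 21000/104329
I = (+1)√(21000/104329/(4π)) = 0.12656167

0.126562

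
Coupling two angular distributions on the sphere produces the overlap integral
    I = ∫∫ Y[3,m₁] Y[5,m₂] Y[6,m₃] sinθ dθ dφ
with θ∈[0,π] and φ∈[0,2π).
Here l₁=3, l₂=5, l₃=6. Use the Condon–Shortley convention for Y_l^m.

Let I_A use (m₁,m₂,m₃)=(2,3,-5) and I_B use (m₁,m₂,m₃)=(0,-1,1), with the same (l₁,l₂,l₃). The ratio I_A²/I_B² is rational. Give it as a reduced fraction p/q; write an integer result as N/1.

Same 3,5,6: normalisation and zero-m 3j drop out of the ratio.
A: Δ: 2! 4! 8! / 15! → 1/675675; sum: t=0:+1/483840 t=1:−1/120960 = -1/161280; 3j²(3 5 6; 2 3 -5) = Δ·Π!·Σ² = 2/91  (sign +1)
B: Δ: 2! 4! 8! / 15! → 1/675675; sum: t=0:+1/6912 t=1:−1/2880 t=2:+1/17280 = -1/6912; 3j²(3 5 6; 0 -1 1) = Δ·Π!·Σ² = 5/429  (sign +1)
I_A²/I_B² = (2/91)/(5/429) = 66/35

66/35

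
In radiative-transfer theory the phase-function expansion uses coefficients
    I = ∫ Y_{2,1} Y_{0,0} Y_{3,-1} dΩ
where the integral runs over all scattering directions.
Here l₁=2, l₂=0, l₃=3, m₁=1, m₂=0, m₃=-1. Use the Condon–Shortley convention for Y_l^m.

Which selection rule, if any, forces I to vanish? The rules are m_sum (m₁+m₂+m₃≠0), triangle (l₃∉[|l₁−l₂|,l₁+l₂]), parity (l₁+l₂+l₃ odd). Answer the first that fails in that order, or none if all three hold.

triangle

azimuthal sum: 1 + 0 − 1 = 0  ✓
2 ≤ 3 ≤ 2 (triangle on l)  ✗
L = 2 + 0 + 3 = 5 (odd)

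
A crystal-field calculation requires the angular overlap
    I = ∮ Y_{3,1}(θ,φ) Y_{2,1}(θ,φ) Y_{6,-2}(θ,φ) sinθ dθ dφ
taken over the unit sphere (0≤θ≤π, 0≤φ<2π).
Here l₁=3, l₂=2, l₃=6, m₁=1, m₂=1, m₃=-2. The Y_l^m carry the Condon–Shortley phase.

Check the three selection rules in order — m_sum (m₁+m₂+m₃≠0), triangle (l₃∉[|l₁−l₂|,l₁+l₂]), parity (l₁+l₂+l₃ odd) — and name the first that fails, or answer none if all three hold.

azimuthal sum: 1 + 1 − 2 = 0  ✓
1 ≤ 6 ≤ 5 (triangle on l)  ✗
L = 3 + 2 + 6 = 11 (odd)

triangle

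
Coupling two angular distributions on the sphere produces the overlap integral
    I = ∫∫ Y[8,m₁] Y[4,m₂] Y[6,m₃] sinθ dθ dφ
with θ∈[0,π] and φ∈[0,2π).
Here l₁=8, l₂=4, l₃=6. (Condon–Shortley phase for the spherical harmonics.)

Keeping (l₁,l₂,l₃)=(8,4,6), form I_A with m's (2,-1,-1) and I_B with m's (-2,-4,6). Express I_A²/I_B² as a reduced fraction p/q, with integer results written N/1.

39601/308

Same 8,4,6: normalisation and zero-m 3j drop out of the ratio.
A: Δ: 6! 10! 2! / 19! → 1/23279256; sum: t=1:−1/3456000 t=2:+1/829440 t=3:−1/2177280 = 199/435456000; 3j²(8 4 6; 2 -1 -1) = Δ·Π!·Σ² = 39601/3879876  (sign -1)
B: Δ: 6! 10! 2! / 19! → 1/23279256; sum: t=0:+1/5225472000 = 1/5225472000; 3j²(8 4 6; -2 -4 6) = Δ·Π!·Σ² = 1/12597  (sign +1)
I_A²/I_B² = (39601/3879876)/(1/12597) = 39601/308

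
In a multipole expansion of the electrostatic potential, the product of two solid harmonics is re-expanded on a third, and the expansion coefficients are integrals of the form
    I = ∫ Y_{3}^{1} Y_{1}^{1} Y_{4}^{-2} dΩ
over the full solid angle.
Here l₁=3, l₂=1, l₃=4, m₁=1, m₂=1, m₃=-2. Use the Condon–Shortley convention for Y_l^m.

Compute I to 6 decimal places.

Rules hold: Σm=0, L=8 even, 2≤4≤4.
N = 7·3·9 = 189
Δ = 0!·6!·2!/9! = 1/252
Racah Σ t=0..0: t=0:+1/36 = 1/36
⇒ 3j(3 1 4; 0 0 0)² = 4/63, sgn +1
Racah Σ t=0..0: t=0:+1/96 = 1/96
⇒ 3j(3 1 4; 1 1 -2)² = 5/84, sgn +1
4πI² = N·(3j₀)²·(3jₘ)² = 5/7
I = +1·√(0.714286/4π) = 0.23841361

0.238414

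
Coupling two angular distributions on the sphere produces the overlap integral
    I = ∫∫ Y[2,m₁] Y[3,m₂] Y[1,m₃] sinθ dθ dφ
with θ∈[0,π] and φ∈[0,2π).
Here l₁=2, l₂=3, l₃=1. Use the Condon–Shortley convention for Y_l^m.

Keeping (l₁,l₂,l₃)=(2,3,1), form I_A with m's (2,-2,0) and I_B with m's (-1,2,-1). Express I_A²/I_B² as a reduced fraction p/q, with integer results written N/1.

l's match ⇒ only the (l;m) 3-j factors differ between A and B.
A: triangle coeff Δ(2,3,1) = 1/105; Σ_t [0,0]: t=0:+1/24 = 1/24; (3j)²=1/21 [(2 3 1; 2 -2 0)], sign=-1
B: triangle coeff Δ(2,3,1) = 1/105; Σ_t [3,3]: t=3:−1/12 = -1/12; (3j)²=2/21 [(2 3 1; -1 2 -1)], sign=-1
I_A²/I_B² = (1/21)/(2/21) = 1/2

1/2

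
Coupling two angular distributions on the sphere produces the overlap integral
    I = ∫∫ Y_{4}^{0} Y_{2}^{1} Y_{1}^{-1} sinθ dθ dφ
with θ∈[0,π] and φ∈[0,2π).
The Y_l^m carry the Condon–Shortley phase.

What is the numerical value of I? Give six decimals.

0.000000

triangle: need 2≤l₃≤6, have 1; I=0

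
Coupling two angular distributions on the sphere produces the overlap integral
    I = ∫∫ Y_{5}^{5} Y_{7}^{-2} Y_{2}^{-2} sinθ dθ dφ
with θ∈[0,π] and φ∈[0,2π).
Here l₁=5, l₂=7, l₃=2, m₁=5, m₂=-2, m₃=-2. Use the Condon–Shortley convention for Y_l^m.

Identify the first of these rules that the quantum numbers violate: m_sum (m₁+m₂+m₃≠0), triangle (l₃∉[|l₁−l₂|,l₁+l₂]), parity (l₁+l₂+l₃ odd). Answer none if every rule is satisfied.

azimuthal sum: 5 − 2 − 2 = 1  ✗
2 ≤ 2 ≤ 12 (triangle on l)
L = 5 + 7 + 2 = 14 (even)

m_sum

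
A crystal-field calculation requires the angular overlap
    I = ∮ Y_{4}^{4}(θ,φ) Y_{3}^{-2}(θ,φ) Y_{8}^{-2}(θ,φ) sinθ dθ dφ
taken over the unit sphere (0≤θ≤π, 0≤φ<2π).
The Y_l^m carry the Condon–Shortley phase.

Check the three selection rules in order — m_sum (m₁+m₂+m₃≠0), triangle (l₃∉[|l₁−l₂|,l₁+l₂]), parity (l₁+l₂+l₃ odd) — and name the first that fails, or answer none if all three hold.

triangle

m₁+m₂+m₃ = 4 − 2 − 2 = 0  ✓
triangle: |4−3|=1 ≤ l₃=8 ≤ 4+3=7  ✗
parity: l₁+l₂+l₃ = 15 is odd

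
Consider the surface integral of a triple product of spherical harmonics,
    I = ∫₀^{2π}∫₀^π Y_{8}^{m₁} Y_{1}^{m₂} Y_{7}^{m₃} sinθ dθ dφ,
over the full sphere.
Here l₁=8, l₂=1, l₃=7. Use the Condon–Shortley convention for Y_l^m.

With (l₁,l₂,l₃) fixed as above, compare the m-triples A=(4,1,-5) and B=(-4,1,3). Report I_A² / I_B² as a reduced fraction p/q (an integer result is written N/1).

1/11

Shared (l₁,l₂,l₃)=(8,1,7): N and (l;000)² cancel in I_A²/I_B².
A: Δ = 2!·14!·0!/17! = 1/2040; Racah Σ t=2..2: t=2:+1/1916006400 = 1/1916006400; ⇒ 3j(8 1 7; 4 1 -5)² = 1/340, sgn +1
B: Δ = 2!·14!·0!/17! = 1/2040; Racah Σ t=2..2: t=2:+1/174182400 = 1/174182400; ⇒ 3j(8 1 7; -4 1 3)² = 11/340, sgn +1
I_A²/I_B² = (1/340)/(11/340) = 1/11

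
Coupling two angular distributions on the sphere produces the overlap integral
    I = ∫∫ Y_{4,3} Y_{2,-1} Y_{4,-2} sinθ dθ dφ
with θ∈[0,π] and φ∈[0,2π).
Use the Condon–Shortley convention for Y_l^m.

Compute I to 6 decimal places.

Rules hold: Σm=0, L=10 even, 2≤4≤6.
N = 9·5·9 = 405
Δ = 2!·6!·2!/11! = 1/13860
Racah Σ t=0..2: t=0:+1/192 t=1:−1/36 t=2:+1/192 = -5/288
⇒ 3j(4 2 4; 0 0 0)² = 20/693, sgn -1
Racah Σ t=0..1: t=0:+1/240 t=1:−1/1440 = 1/288
⇒ 3j(4 2 4; 3 -1 -2)² = 5/132, sgn +1
4πI² = N·(3j₀)²·(3jₘ)² = 375/847
I = -1·√(0.442739/4π) = -0.18770204

-0.187702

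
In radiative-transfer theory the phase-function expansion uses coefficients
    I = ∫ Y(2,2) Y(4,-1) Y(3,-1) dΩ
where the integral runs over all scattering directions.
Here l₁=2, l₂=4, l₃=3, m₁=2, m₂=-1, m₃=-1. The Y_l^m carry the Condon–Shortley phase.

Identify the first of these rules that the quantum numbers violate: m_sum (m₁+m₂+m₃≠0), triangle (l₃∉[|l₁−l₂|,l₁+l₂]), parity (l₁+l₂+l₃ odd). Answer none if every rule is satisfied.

parity

azimuthal sum: 2 − 1 − 1 = 0  ✓
2 ≤ 3 ≤ 6 (triangle on l)  ✓
L = 2 + 4 + 3 = 9 (odd)  ✗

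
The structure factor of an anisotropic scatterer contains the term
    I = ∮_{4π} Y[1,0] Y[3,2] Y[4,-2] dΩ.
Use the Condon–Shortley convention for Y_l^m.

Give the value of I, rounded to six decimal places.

0.213244

Rules hold: Σm=0, L=8 even, 2≤4≤4.
N = 3·7·9 = 189
Δ = 0!·2!·6!/9! = 1/252
Racah Σ t=0..0: t=0:+1/36 = 1/36
⇒ 3j(1 3 4; 0 0 0)² = 4/63, sgn +1
Racah Σ t=0..0: t=0:+1/120 = 1/120
⇒ 3j(1 3 4; 0 2 -2)² = 1/21, sgn +1
4πI² = N·(3j₀)²·(3jₘ)² = 4/7
I = +1·√(0.571429/4π) = 0.21324362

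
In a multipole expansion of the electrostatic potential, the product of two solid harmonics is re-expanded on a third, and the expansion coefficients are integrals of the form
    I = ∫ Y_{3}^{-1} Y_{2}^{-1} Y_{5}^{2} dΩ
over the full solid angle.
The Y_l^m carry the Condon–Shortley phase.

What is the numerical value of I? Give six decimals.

0.245532

m-sum 0 ✓  L=10 even ✓  1≤5≤5 ✓
Π(2lᵢ+1) = 7×5×11 = 385
triangle coeff Δ(3,2,5) = 1/2310
Σ_t [0,0]: t=0:+1/144 = 1/144
(3j)²=10/231 [(3 2 5; 0 0 0)], sign=-1
Σ_t [0,0]: t=0:+1/288 = 1/288
(3j)²=1/22 [(3 2 5; -1 -1 2)], sign=-1
⇒ 4πI² = 25/33
I = (+1)√(25/33/(4π)) = 0.24553200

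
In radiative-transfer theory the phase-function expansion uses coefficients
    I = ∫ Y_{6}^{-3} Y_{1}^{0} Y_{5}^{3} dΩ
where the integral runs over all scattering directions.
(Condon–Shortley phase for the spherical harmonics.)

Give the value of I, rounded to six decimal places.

-0.212310

Checks pass: Σm=0; 12 even; l₃=5∈[5,7].
(2·6+1)(2·1+1)(2·5+1) = 429
Δ: 2! 10! 0! / 13! → 1/858
sum: t=1:−1/14400 = -1/14400
3j²(6 1 5; 0 0 0) = Δ·Π!·Σ² = 6/143  (sign +1)
sum: t=1:−1/80640 = -1/80640
3j²(6 1 5; -3 0 3) = Δ·Π!·Σ² = 9/286  (sign -1)
combine: 4πI² = 429·6/143·9/286 = 81/143
take √, sign -1: I = -0.21230956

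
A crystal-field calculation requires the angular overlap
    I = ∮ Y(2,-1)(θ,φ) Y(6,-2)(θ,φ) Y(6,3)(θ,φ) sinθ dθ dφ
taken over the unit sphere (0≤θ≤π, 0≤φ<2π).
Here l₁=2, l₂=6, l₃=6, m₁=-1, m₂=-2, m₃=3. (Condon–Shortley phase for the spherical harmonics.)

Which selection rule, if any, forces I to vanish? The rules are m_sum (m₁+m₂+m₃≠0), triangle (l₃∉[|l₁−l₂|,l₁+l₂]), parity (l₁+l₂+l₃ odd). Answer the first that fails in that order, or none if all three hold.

azimuthal sum: -1 − 2 + 3 = 0  ✓
4 ≤ 6 ≤ 8 (triangle on l)  ✓
L = 2 + 6 + 6 = 14 (even)  ✓

none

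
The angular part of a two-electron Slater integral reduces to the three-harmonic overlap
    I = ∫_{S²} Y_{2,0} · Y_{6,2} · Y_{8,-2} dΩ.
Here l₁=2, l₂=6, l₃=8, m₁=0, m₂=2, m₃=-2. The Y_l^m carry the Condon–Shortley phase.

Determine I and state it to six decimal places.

0.220478

Checks pass: Σm=0; 16 even; l₃=8∈[4,8].
(2·2+1)(2·6+1)(2·8+1) = 1105
Δ: 0! 4! 12! / 17! → 1/30940
sum: t=0:+1/2073600 = 1/2073600
3j²(2 6 8; 0 0 0) = Δ·Π!·Σ² = 28/1105  (sign +1)
sum: t=0:+1/3870720 = 1/3870720
3j²(2 6 8; 0 2 -2) = Δ·Π!·Σ² = 135/6188  (sign +1)
combine: 4πI² = 1105·28/1105·135/6188 = 135/221
take √, sign +1: I = 0.22047828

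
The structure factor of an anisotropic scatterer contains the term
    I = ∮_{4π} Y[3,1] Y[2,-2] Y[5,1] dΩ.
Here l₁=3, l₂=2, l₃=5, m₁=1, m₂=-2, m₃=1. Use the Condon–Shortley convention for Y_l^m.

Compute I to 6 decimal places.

-0.092802

Rules hold: Σm=0, L=10 even, 1≤5≤5.
N = 7·5·11 = 385
Δ = 0!·6!·4!/11! = 1/2310
Racah Σ t=0..0: t=0:+1/144 = 1/144
⇒ 3j(3 2 5; 0 0 0)² = 10/231, sgn -1
Racah Σ t=0..0: t=0:+1/1152 = 1/1152
⇒ 3j(3 2 5; 1 -2 1)² = 1/154, sgn +1
4πI² = N·(3j₀)²·(3jₘ)² = 25/231
I = -1·√(0.108225/4π) = -0.09280237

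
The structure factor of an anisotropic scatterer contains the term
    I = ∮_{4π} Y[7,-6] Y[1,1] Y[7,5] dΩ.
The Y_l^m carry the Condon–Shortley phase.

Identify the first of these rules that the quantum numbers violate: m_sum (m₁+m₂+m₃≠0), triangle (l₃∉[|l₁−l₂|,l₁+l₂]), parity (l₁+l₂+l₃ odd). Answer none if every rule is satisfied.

parity

m₁+m₂+m₃ = -6 + 1 + 5 = 0  ✓
triangle: |7−1|=6 ≤ l₃=7 ≤ 7+1=8  ✓
parity: l₁+l₂+l₃ = 15 is odd  ✗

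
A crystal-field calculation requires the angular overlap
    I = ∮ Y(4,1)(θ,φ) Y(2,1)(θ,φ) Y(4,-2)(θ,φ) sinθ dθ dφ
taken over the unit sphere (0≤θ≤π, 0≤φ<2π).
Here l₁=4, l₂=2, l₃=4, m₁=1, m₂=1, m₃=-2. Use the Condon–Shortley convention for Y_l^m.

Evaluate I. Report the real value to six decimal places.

Rules hold: Σm=0, L=10 even, 2≤4≤6.
N = 9·5·9 = 405
Δ = 2!·6!·2!/11! = 1/13860
Racah Σ t=0..2: t=0:+1/192 t=1:−1/36 t=2:+1/192 = -5/288
⇒ 3j(4 2 4; 0 0 0)² = 20/693, sgn -1
Racah Σ t=1..2: t=1:−1/96 t=2:+1/240 = -1/160
⇒ 3j(4 2 4; 1 1 -2)² = 27/1540, sgn -1
4πI² = N·(3j₀)²·(3jₘ)² = 1215/5929
I = +1·√(0.204925/4π) = 0.12770047

0.127700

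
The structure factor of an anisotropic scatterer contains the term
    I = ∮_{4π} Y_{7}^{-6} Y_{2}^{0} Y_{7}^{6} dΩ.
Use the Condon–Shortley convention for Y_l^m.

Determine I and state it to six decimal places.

-0.148420

Rules hold: Σm=0, L=16 even, 5≤7≤9.
N = 15·5·15 = 1125
Δ = 2!·12!·2!/17! = 1/185640
Racah Σ t=0..2: t=0:+1/2419200 t=1:−1/518400 t=2:+1/2419200 = -1/907200
⇒ 3j(7 2 7; 0 0 0)² = 56/3315, sgn +1
Racah Σ t=1..2: t=1:−1/479001600 t=2:+1/159667200 = 1/239500800
⇒ 3j(7 2 7; -6 0 6)² = 26/1785, sgn -1
4πI² = N·(3j₀)²·(3jₘ)² = 80/289
I = -1·√(0.276817/4π) = -0.14841956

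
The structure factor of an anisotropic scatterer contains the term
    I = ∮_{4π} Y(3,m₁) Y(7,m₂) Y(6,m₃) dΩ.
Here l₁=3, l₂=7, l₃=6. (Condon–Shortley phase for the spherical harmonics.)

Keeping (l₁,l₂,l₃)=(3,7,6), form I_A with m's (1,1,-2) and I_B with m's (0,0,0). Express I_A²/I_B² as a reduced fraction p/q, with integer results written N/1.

l's match ⇒ only the (l;m) 3-j factors differ between A and B.
A: triangle coeff Δ(3,7,6) = 1/2042040; Σ_t [0,2]: t=0:+1/3870720 t=1:−1/181440 t=2:+1/138240 = 23/11612160; (3j)²=529/204204 [(3 7 6; 1 1 -2)], sign=+1
B: triangle coeff Δ(3,7,6) = 1/2042040; Σ_t [1,3]: t=1:−1/207360 t=2:+1/57600 t=3:−1/207360 = 1/129600; (3j)²=168/12155 [(3 7 6; 0 0 0)], sign=+1
I_A²/I_B² = (529/204204)/(168/12155) = 2645/14112

2645/14112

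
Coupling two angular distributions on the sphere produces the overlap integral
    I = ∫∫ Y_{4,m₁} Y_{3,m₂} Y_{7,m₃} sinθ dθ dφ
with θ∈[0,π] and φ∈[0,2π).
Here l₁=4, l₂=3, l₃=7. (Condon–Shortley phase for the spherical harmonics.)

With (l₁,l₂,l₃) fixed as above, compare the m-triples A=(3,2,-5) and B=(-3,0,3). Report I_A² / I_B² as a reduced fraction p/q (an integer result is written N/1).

33/10

Same 4,3,7: normalisation and zero-m 3j drop out of the ratio.
A: Δ: 0! 8! 6! / 15! → 1/45045; sum: t=0:+1/604800 = 1/604800; 3j²(4 3 7; 3 2 -5) = Δ·Π!·Σ² = 16/455  (sign +1)
B: Δ: 0! 8! 6! / 15! → 1/45045; sum: t=0:+1/181440 = 1/181440; 3j²(4 3 7; -3 0 3) = Δ·Π!·Σ² = 32/3003  (sign +1)
I_A²/I_B² = (16/455)/(32/3003) = 33/10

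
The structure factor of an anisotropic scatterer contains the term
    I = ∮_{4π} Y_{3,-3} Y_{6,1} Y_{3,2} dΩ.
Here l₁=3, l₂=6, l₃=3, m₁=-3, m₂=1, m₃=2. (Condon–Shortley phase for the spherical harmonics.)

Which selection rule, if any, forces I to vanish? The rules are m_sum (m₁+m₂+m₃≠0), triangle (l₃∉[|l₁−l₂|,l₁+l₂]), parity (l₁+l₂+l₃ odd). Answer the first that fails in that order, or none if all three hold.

none

Σmᵢ = 0  ✓
l₃∈[|l₁−l₂|,l₁+l₂]=[3,9], have l₃=3  ✓
Σlᵢ = 12 ⇒ even  ✓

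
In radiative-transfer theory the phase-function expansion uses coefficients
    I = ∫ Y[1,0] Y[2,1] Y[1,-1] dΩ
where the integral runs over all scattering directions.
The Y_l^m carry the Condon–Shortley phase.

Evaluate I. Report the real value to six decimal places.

Rules hold: Σm=0, L=4 even, 1≤1≤3.
N = 3·5·3 = 45
Δ = 2!·0!·2!/5! = 1/30
Racah Σ t=1..1: t=1:−1/1 = -1/1
⇒ 3j(1 2 1; 0 0 0)² = 2/15, sgn +1
Racah Σ t=1..1: t=1:−1/2 = -1/2
⇒ 3j(1 2 1; 0 1 -1)² = 1/10, sgn -1
4πI² = N·(3j₀)²·(3jₘ)² = 3/5
I = -1·√(0.6/4π) = -0.21850969

-0.218510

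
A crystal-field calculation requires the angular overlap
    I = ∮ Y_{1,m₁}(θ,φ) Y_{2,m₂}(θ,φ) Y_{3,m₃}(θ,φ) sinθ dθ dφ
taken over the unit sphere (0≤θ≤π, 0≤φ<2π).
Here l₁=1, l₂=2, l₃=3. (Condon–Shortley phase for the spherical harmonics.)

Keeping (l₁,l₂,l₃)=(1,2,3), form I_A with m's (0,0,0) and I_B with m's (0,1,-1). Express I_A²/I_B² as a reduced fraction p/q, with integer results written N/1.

9/8

l's match ⇒ only the (l;m) 3-j factors differ between A and B.
A: triangle coeff Δ(1,2,3) = 1/105; Σ_t [0,0]: t=0:+1/4 = 1/4; (3j)²=3/35 [(1 2 3; 0 0 0)], sign=-1
B: triangle coeff Δ(1,2,3) = 1/105; Σ_t [0,0]: t=0:+1/6 = 1/6; (3j)²=8/105 [(1 2 3; 0 1 -1)], sign=+1
I_A²/I_B² = (3/35)/(8/105) = 9/8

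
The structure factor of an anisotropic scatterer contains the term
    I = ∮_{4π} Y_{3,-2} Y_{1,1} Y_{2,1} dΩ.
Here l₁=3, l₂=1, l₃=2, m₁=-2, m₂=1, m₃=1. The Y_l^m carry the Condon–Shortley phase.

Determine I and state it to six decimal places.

0.261169

m-sum 0 ✓  L=6 even ✓  2≤2≤4 ✓
Π(2lᵢ+1) = 7×3×5 = 105
triangle coeff Δ(3,1,2) = 1/105
Σ_t [1,1]: t=1:−1/4 = -1/4
(3j)²=3/35 [(3 1 2; 0 0 0)], sign=-1
Σ_t [2,2]: t=2:+1/12 = 1/12
(3j)²=2/21 [(3 1 2; -2 1 1)], sign=-1
⇒ 4πI² = 6/7
I = (+1)√(6/7/(4π)) = 0.26116903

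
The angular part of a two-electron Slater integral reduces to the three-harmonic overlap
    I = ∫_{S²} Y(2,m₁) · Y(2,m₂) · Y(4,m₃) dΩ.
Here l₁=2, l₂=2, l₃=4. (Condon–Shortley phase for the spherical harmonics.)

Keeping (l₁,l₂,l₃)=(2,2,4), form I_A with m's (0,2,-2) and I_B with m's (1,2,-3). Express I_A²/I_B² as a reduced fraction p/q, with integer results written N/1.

Same 2,2,4: normalisation and zero-m 3j drop out of the ratio.
A: Δ: 0! 4! 4! / 9! → 1/630; sum: t=0:+1/96 = 1/96; 3j²(2 2 4; 0 2 -2) = Δ·Π!·Σ² = 1/42  (sign +1)
B: Δ: 0! 4! 4! / 9! → 1/630; sum: t=0:+1/144 = 1/144; 3j²(2 2 4; 1 2 -3) = Δ·Π!·Σ² = 1/18  (sign -1)
I_A²/I_B² = (1/42)/(1/18) = 3/7

3/7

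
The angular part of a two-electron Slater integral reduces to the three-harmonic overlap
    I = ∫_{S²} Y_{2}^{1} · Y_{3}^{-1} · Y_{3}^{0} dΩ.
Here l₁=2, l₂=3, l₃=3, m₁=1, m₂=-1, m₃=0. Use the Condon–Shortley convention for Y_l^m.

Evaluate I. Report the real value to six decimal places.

-0.059471

m-sum 0 ✓  L=8 even ✓  1≤3≤5 ✓
Π(2lᵢ+1) = 5×7×7 = 245
triangle coeff Δ(2,3,3) = 1/3780
Σ_t [0,2]: t=0:+1/24 t=1:−1/4 t=2:+1/24 = -1/6
(3j)²=4/105 [(2 3 3; 0 0 0)], sign=+1
Σ_t [0,1]: t=0:+1/8 t=1:−1/12 = 1/24
(3j)²=1/210 [(2 3 3; 1 -1 0)], sign=-1
⇒ 4πI² = 2/45
I = (-1)√(2/45/(4π)) = -0.05947080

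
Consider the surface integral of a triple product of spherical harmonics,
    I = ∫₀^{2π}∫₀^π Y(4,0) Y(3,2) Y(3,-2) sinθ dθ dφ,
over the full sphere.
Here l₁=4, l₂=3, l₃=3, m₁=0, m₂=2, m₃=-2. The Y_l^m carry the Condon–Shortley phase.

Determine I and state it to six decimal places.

-0.179515

m-sum 0 ✓  L=10 even ✓  1≤3≤7 ✓
Π(2lᵢ+1) = 9×7×7 = 441
triangle coeff Δ(4,3,3) = 1/34650
Σ_t [1,3]: t=1:−1/72 t=2:+1/16 t=3:−1/72 = 5/144
(3j)²=2/77 [(4 3 3; 0 0 0)], sign=-1
Σ_t [3,4]: t=3:−1/72 t=4:+1/576 = -7/576
(3j)²=7/198 [(4 3 3; 0 2 -2)], sign=+1
⇒ 4πI² = 49/121
I = (-1)√(49/121/(4π)) = -0.17951487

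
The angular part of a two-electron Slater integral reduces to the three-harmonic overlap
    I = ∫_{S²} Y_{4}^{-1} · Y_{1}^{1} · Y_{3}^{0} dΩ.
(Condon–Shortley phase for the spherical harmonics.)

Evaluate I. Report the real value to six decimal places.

m-sum 0 ✓  L=8 even ✓  3≤3≤5 ✓
Π(2lᵢ+1) = 9×3×7 = 189
triangle coeff Δ(4,1,3) = 1/252
Σ_t [1,1]: t=1:−1/36 = -1/36
(3j)²=4/63 [(4 1 3; 0 0 0)], sign=+1
Σ_t [2,2]: t=2:+1/72 = 1/72
(3j)²=5/126 [(4 1 3; -1 1 0)], sign=-1
⇒ 4πI² = 10/21
I = (-1)√(10/21/(4π)) = -0.19466390

-0.194664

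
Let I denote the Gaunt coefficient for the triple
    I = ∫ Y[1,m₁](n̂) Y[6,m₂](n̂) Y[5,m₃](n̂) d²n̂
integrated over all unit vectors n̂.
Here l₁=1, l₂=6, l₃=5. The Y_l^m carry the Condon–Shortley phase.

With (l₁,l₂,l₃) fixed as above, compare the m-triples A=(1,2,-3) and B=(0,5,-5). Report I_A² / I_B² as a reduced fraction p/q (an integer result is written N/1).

Shared (l₁,l₂,l₃)=(1,6,5): N and (l;000)² cancel in I_A²/I_B².
A: Δ = 2!·0!·10!/13! = 1/858; Racah Σ t=0..0: t=0:+1/161280 = 1/161280; ⇒ 3j(1 6 5; 1 2 -3)² = 1/143, sgn +1
B: Δ = 2!·0!·10!/13! = 1/858; Racah Σ t=1..1: t=1:−1/3628800 = -1/3628800; ⇒ 3j(1 6 5; 0 5 -5)² = 1/78, sgn -1
I_A²/I_B² = (1/143)/(1/78) = 6/11

6/11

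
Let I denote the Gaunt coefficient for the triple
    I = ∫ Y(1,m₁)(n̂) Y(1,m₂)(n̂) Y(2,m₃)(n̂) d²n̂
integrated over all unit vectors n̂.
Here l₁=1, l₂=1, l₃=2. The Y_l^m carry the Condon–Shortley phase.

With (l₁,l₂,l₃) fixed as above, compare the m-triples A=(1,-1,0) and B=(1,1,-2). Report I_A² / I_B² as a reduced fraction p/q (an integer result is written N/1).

1/6

l's match ⇒ only the (l;m) 3-j factors differ between A and B.
A: triangle coeff Δ(1,1,2) = 1/30; Σ_t [0,0]: t=0:+1/4 = 1/4; (3j)²=1/30 [(1 1 2; 1 -1 0)], sign=+1
B: triangle coeff Δ(1,1,2) = 1/30; Σ_t [0,0]: t=0:+1/4 = 1/4; (3j)²=1/5 [(1 1 2; 1 1 -2)], sign=+1
I_A²/I_B² = (1/30)/(1/5) = 1/6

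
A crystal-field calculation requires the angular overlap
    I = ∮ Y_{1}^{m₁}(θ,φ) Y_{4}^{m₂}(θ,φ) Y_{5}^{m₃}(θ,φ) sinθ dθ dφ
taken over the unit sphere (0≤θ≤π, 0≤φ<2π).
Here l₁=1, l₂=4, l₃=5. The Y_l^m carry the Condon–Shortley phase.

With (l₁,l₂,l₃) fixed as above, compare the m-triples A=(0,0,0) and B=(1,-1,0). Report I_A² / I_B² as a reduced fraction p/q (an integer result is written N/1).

5/2

Same 1,4,5: normalisation and zero-m 3j drop out of the ratio.
A: Δ: 0! 2! 8! / 11! → 1/495; sum: t=0:+1/576 = 1/576; 3j²(1 4 5; 0 0 0) = Δ·Π!·Σ² = 5/99  (sign -1)
B: Δ: 0! 2! 8! / 11! → 1/495; sum: t=0:+1/1440 = 1/1440; 3j²(1 4 5; 1 -1 0) = Δ·Π!·Σ² = 2/99  (sign -1)
I_A²/I_B² = (5/99)/(2/99) = 5/2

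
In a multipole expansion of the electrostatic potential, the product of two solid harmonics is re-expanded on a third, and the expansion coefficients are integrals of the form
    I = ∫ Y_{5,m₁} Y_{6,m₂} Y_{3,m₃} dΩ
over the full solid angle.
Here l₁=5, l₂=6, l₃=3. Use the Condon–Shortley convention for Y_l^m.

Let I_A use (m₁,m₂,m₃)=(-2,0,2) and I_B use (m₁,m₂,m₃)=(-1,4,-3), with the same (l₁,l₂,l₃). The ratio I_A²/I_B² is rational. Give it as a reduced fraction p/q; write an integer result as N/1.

3/4

Shared (l₁,l₂,l₃)=(5,6,3): N and (l;000)² cancel in I_A²/I_B².
A: Δ = 8!·2!·4!/15! = 1/675675; Racah Σ t=5..6: t=5:−1/8640 t=6:+1/34560 = -1/11520; ⇒ 3j(5 6 3; -2 0 2)² = 3/143, sgn +1
B: Δ = 8!·2!·4!/15! = 1/675675; Racah Σ t=6..6: t=6:+1/69120 = 1/69120; ⇒ 3j(5 6 3; -1 4 -3)² = 4/143, sgn +1
I_A²/I_B² = (3/143)/(4/143) = 3/4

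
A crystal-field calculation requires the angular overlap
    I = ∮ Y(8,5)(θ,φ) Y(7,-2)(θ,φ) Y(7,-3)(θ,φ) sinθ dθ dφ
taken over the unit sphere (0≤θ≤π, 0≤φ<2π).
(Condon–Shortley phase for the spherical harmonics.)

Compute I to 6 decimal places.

-0.057155

Rules hold: Σm=0, L=22 even, 1≤7≤15.
N = 17·15·15 = 3825
Δ = 8!·8!·6!/23! = 1/22086194130
Racah Σ t=1..7: t=1:−1/18289152000 t=2:+1/248832000 t=3:−1/24883200 t=4:+1/11943936 t=5:−1/24883200 t=6:+1/248832000 t=7:−1/18289152000 = 11/975421440
⇒ 3j(8 7 7; 0 0 0)² = 1750/289731, sgn -1
Racah Σ t=0..3: t=0:+1/3483648000 t=1:−1/348364800 t=2:+1/261273600 t=3:−1/1393459200 = 11/20901888000
⇒ 3j(8 7 7; 5 -2 -3)² = 66/37145, sgn +1
4πI² = N·(3j₀)²·(3jₘ)² = 1732500/42204149
I = -1·√(0.0410505/4π) = -0.05715499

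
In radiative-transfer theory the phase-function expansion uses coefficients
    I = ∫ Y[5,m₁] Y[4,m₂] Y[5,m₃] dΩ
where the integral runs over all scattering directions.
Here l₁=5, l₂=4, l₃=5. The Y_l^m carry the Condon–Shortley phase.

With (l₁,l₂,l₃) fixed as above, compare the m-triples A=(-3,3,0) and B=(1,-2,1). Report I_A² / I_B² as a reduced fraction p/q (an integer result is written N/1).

Shared (l₁,l₂,l₃)=(5,4,5): N and (l;000)² cancel in I_A²/I_B².
A: Δ = 4!·6!·4!/15! = 1/3153150; Racah Σ t=3..4: t=3:−1/17280 t=4:+1/6912 = 1/11520; ⇒ 3j(5 4 5; -3 3 0)² = 2/143, sgn -1
B: Δ = 4!·6!·4!/15! = 1/3153150; Racah Σ t=0..2: t=0:+1/4608 t=1:−1/1296 t=2:+1/4608 = -7/20736; ⇒ 3j(5 4 5; 1 -2 1)² = 20/1287, sgn -1
I_A²/I_B² = (2/143)/(20/1287) = 9/10

9/10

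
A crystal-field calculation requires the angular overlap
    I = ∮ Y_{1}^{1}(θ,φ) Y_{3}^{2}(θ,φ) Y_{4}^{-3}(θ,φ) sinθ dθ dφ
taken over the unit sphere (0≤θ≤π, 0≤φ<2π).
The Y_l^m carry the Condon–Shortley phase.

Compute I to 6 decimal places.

-0.282095

Checks pass: Σm=0; 8 even; l₃=4∈[2,4].
(2·1+1)(2·3+1)(2·4+1) = 189
Δ: 0! 2! 6! / 9! → 1/252
sum: t=0:+1/36 = 1/36
3j²(1 3 4; 0 0 0) = Δ·Π!·Σ² = 4/63  (sign +1)
sum: t=0:+1/240 = 1/240
3j²(1 3 4; 1 2 -3) = Δ·Π!·Σ² = 1/12  (sign -1)
combine: 4πI² = 189·4/63·1/12 = 1/1
take √, sign -1: I = -0.28209479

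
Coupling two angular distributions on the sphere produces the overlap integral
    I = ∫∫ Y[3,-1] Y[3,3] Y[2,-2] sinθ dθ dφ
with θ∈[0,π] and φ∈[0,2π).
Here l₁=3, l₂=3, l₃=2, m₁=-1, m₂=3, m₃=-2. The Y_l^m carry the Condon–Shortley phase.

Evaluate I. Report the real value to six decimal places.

Rules hold: Σm=0, L=8 even, 0≤2≤6.
N = 7·7·5 = 245
Δ = 4!·2!·2!/9! = 1/3780
Racah Σ t=1..3: t=1:−1/24 t=2:+1/4 t=3:−1/24 = 1/6
⇒ 3j(3 3 2; 0 0 0)² = 4/105, sgn +1
Racah Σ t=4..4: t=4:+1/96 = 1/96
⇒ 3j(3 3 2; -1 3 -2)² = 1/42, sgn +1
4πI² = N·(3j₀)²·(3jₘ)² = 2/9
I = +1·√(0.222222/4π) = 0.13298076

0.132981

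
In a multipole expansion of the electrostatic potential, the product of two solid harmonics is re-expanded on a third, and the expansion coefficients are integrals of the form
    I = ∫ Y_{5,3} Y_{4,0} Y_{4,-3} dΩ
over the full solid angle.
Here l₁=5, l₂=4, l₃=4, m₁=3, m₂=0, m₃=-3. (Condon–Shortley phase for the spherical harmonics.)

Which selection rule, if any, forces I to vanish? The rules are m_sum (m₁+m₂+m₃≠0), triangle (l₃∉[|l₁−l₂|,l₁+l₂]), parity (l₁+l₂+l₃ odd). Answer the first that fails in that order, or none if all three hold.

Σmᵢ = 0  ✓
l₃∈[|l₁−l₂|,l₁+l₂]=[1,9], have l₃=4  ✓
Σlᵢ = 13 ⇒ odd  ✗

parity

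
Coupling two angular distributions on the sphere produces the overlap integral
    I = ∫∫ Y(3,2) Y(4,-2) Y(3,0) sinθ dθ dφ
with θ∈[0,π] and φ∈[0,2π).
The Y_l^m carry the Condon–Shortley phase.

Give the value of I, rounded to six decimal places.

-0.044418

Rules hold: Σm=0, L=10 even, 1≤3≤7.
N = 7·9·7 = 441
Δ = 4!·2!·4!/11! = 1/34650
Racah Σ t=1..3: t=1:−1/72 t=2:+1/16 t=3:−1/72 = 5/144
⇒ 3j(3 4 3; 0 0 0)² = 2/77, sgn -1
Racah Σ t=0..1: t=0:+1/96 t=1:−1/72 = -1/288
⇒ 3j(3 4 3; 2 -2 0)² = 1/462, sgn +1
4πI² = N·(3j₀)²·(3jₘ)² = 3/121
I = -1·√(0.0247934/4π) = -0.04441841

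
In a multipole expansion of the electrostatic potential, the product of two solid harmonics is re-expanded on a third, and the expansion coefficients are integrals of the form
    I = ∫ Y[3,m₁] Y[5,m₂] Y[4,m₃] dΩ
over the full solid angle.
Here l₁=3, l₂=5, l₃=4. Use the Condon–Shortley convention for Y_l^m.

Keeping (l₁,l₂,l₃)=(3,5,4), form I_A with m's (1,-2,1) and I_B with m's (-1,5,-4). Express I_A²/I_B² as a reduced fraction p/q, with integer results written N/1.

l's match ⇒ only the (l;m) 3-j factors differ between A and B.
A: triangle coeff Δ(3,5,4) = 1/180180; Σ_t [0,2]: t=0:+1/1728 t=1:−1/288 t=2:+1/960 = -1/540; (3j)²=128/6435 [(3 5 4; 1 -2 1)], sign=+1
B: triangle coeff Δ(3,5,4) = 1/180180; Σ_t [4,4]: t=4:+1/34560 = 1/34560; (3j)²=14/429 [(3 5 4; -1 5 -4)], sign=+1
I_A²/I_B² = (128/6435)/(14/429) = 64/105

64/105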